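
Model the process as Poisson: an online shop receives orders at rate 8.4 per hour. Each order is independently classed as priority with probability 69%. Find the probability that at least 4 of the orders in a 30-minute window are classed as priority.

0.3299

Thinning: the orders that are classed as priority themselves form a Poisson process with rate 0.69 × 8.4 = 5.796 per hour.
Over the interval, μ = 5.796 × 0.5 = 2.898 (a 30-minute window = 0.5 hours).
P(N ≥ 4) = 1 − P(N ≤ 3) ≈ 0.3299.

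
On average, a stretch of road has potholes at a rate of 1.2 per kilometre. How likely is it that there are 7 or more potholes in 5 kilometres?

Over the interval, μ = 1.2 × 5 = 6 (5 kilometres).
P(N ≥ 7) = 1 − P(N ≤ 6) = 1 − Σ_{j=0}^{6} e^(−μ) μ^j/j! ≈ 0.3937.

0.3937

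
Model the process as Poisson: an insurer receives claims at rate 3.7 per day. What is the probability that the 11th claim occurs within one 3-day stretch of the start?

0.5520

Over the interval, μ = 3.7 × 3 = 11.1 (a 3-day stretch = 3 days).
The 11th arrival falls in the interval iff at least 11 events occur there: P(S_11 ≤ t) = P(N ≥ 11) = 1 − P(N ≤ 10) ≈ 0.5520.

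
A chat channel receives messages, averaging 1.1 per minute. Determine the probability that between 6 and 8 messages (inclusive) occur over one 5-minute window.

0.3654

Over the interval, μ = 1.1 × 5 = 5.5 (a 5-minute window = 5 minutes).
P(6 ≤ N ≤ 8) = Σ_{j=6}^{8} e^(−5.5) · 5.5^j/j! ≈ 0.3654.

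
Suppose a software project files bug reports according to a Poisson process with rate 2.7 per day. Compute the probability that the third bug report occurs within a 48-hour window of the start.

0.9052

Over the interval, μ = 2.7 × 2 = 5.4 (a 48-hour window = 2 days).
The third arrival falls in the interval iff at least 3 events occur there: P(S_3 ≤ t) = P(N ≥ 3) = 1 − P(N ≤ 2) ≈ 0.9052.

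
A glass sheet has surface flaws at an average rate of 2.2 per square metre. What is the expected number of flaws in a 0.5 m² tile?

E[N] = λt = 2.2 × 0.5 = 1.1 (a 0.5 m² tile = 0.5 square metres).

1.1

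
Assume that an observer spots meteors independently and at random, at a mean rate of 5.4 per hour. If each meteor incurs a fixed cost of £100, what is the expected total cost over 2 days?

E[N] = 5.4 × 48 = 259.2 (2 days = 48 hours); E[cost] = 259.2 × £100 = £25920.

£25920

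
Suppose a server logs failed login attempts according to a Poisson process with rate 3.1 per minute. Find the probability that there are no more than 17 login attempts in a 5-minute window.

Over the interval, μ = 3.1 × 5 = 15.5 (a 5-minute window = 5 minutes).
P(N ≤ 17) = Σ_{j=0}^{17} e^(−μ) μ^j/j! ≈ 0.7052.

0.7052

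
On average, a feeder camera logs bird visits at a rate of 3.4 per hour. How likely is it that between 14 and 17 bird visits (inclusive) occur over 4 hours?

Over the interval, μ = 3.4 × 4 = 13.6 (4 hours).
P(14 ≤ N ≤ 17) = Σ_{j=14}^{17} e^(−13.6) · 13.6^j/j! ≈ 0.3471.

0.3471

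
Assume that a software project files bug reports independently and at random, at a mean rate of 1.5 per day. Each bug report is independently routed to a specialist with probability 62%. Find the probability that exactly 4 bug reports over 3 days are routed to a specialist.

Thinning: the bug reports that are routed to a specialist themselves form a Poisson process with rate 0.62 × 1.5 = 0.93 per day.
Over the interval, μ = 0.93 × 3 = 2.79 (3 days).
P(N = 4) = e^(−2.79) · 2.79^4/4! ≈ 0.1551.

0.1551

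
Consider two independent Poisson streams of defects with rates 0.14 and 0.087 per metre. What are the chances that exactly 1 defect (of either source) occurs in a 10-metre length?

Independent Poisson processes superpose: combined rate λ = 0.14 + 0.087 = 0.227 per metre.
Over the interval, μ = 0.227 × 10 = 2.27 (a 10-metre length = 10 metres).
P(N = 1) = e^(−2.27) · 2.27^1/1! ≈ 0.2345.

0.2345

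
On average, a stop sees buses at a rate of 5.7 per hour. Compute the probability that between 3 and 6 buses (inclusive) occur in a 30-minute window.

Over the interval, μ = 5.7 × 0.5 = 2.85 (a 30-minute window = 0.5 hours).
P(3 ≤ N ≤ 6) = Σ_{j=3}^{6} e^(−2.85) · 2.85^j/j! ≈ 0.5159.

0.5159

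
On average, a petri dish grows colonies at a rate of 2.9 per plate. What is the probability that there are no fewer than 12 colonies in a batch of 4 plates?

Over the interval, μ = 2.9 × 4 = 11.6 (a batch of 4 plates = 4 plates).
P(N ≥ 12) = 1 − P(N ≤ 11) = 1 − Σ_{j=0}^{11} e^(−μ) μ^j/j! ≈ 0.4920.

0.4920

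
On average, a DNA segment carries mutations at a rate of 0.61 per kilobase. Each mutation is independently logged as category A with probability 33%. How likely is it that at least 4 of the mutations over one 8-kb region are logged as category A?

0.0803

Thinning: the mutations that are logged as category A themselves form a Poisson process with rate 0.33 × 0.61 = 0.2013 per kilobase.
Over the interval, μ = 0.2013 × 8 = 1.6104 (an 8-kb region = 8 kilobases).
P(N ≥ 4) = 1 − P(N ≤ 3) ≈ 0.0803.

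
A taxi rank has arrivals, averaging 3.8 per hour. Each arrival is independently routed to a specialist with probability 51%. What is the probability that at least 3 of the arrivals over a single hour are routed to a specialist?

Thinning: the arrivals that are routed to a specialist themselves form a Poisson process with rate 0.51 × 3.8 = 1.938 per hour.
So μ = 1.938.
P(N ≥ 3) = 1 − P(N ≤ 2) ≈ 0.3065.

0.3065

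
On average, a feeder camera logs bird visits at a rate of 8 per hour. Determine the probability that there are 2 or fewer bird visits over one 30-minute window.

Over the interval, μ = 8 × 0.5 = 4 (a 30-minute window = 0.5 hours).
P(N ≤ 2) = Σ_{j=0}^{2} e^(−μ) μ^j/j! ≈ 0.2381.

0.2381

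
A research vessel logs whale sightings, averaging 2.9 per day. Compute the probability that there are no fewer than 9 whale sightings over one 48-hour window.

0.1328

Over the interval, μ = 2.9 × 2 = 5.8 (a 48-hour window = 2 days).
P(N ≥ 9) = 1 − P(N ≤ 8) = 1 − Σ_{j=0}^{8} e^(−μ) μ^j/j! ≈ 0.1328.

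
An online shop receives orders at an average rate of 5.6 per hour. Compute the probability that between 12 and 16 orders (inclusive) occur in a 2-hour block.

0.3810

Over the interval, μ = 5.6 × 2 = 11.2 (a 2-hour block = 2 hours).
P(12 ≤ N ≤ 16) = Σ_{j=12}^{16} e^(−11.2) · 11.2^j/j! ≈ 0.3810.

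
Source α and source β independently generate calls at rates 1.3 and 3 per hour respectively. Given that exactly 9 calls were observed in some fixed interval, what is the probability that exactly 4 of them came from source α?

0.1740

Given the total, each event is independently from source α with probability p = λ_α/(λ_α+λ_β) = 1.3/4.3 ≈ 0.3023.
So K ~ Binomial(9, 1.3/4.3): P(K = 4) = C(9,4) · (1.3/4.3)^4 · (3/4.3)^5 ≈ 0.1740.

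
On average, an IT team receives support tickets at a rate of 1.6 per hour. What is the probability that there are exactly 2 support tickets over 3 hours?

Over the interval, μ = 1.6 × 3 = 4.8 (3 hours).
P(N = 2) = e^(−μ) μ^2/2! = e^(−4.8) · 4.8^2/2 ≈ 0.0948.

0.0948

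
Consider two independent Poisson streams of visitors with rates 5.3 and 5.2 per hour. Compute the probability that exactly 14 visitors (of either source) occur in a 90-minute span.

Independent Poisson processes superpose: combined rate λ = 5.3 + 5.2 = 10.5 per hour.
Over the interval, μ = 10.5 × 1.5 = 15.75 (a 90-minute span = 1.5 hours).
P(N = 14) = e^(−15.75) · 15.75^14/14! ≈ 0.0958.

0.0958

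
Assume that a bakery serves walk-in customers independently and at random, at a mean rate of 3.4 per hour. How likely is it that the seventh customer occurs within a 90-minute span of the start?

0.2526

Over the interval, μ = 3.4 × 1.5 = 5.1 (a 90-minute span = 1.5 hours).
The seventh arrival falls in the interval iff at least 7 events occur there: P(S_7 ≤ t) = P(N ≥ 7) = 1 − P(N ≤ 6) ≈ 0.2526.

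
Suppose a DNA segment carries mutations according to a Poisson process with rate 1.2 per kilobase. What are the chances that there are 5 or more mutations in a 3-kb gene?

Over the interval, μ = 1.2 × 3 = 3.6 (a 3-kb gene = 3 kilobases).
P(N ≥ 5) = 1 − P(N ≤ 4) = 1 − Σ_{j=0}^{4} e^(−μ) μ^j/j! ≈ 0.2936.

0.2936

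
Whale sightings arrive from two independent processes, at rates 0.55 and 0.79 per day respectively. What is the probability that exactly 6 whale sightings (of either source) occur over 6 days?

Independent Poisson processes superpose: combined rate λ = 0.55 + 0.79 = 1.34 per day.
Over the interval, μ = 1.34 × 6 = 8.04 (6 days).
P(N = 6) = e^(−8.04) · 8.04^6/6! ≈ 0.1209.

0.1209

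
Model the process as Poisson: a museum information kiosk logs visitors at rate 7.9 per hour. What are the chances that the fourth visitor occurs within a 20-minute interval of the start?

0.2713

Over the interval, μ = 7.9 × 1/3 ≈ 2.63333 (a 20-minute interval = 1/3 hours).
The fourth arrival falls in the interval iff at least 4 events occur there: P(S_4 ≤ t) = P(N ≥ 4) = 1 − P(N ≤ 3) ≈ 0.2713.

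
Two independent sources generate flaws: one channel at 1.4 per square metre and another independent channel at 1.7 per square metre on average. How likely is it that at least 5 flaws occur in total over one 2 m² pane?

Independent Poisson processes superpose: combined rate λ = 1.4 + 1.7 = 3.1 per square metre.
Over the interval, μ = 3.1 × 2 = 6.2 (a 2 m² pane = 2 square metres).
P(N ≥ 5) = 1 − P(N ≤ 4) ≈ 0.7408.

0.7408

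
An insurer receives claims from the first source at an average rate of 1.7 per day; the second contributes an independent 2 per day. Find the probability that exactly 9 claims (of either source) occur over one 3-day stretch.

Independent Poisson processes superpose: combined rate λ = 1.7 + 2 = 3.7 per day.
Over the interval, μ = 3.7 × 3 = 11.1 (a 3-day stretch = 3 days).
P(N = 9) = e^(−11.1) · 11.1^9/9! ≈ 0.1065.

0.1065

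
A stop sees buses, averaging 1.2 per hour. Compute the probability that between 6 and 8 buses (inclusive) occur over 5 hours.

0.4016

Over the interval, μ = 1.2 × 5 = 6 (5 hours).
P(6 ≤ N ≤ 8) = Σ_{j=6}^{8} e^(−6) · 6^j/j! ≈ 0.4016.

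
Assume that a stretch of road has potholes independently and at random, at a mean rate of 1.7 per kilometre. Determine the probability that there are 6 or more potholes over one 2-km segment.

Over the interval, μ = 1.7 × 2 = 3.4 (a 2-km segment = 2 kilometres).
P(N ≥ 6) = 1 − P(N ≤ 5) = 1 − Σ_{j=0}^{5} e^(−μ) μ^j/j! ≈ 0.1295.

0.1295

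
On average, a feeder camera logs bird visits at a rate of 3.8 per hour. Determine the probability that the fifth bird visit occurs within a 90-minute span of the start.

0.6728

Over the interval, μ = 3.8 × 1.5 = 5.7 (a 90-minute span = 1.5 hours).
The fifth arrival falls in the interval iff at least 5 events occur there: P(S_5 ≤ t) = P(N ≥ 5) = 1 − P(N ≤ 4) ≈ 0.6728.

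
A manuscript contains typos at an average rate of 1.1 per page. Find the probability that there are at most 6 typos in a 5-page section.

0.6860

Over the interval, μ = 1.1 × 5 = 5.5 (a 5-page section = 5 pages).
P(N ≤ 6) = Σ_{j=0}^{6} e^(−μ) μ^j/j! ≈ 0.6860.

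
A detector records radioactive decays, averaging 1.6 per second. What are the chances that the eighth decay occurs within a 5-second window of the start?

Over the interval, μ = 1.6 × 5 = 8 (a 5-second window = 5 seconds).
The eighth arrival falls in the interval iff at least 8 events occur there: P(S_8 ≤ t) = P(N ≥ 8) = 1 − P(N ≤ 7) ≈ 0.5470.

0.5470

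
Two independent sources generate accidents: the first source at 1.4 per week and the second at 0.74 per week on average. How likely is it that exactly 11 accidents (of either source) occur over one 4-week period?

Independent Poisson processes superpose: combined rate λ = 1.4 + 0.74 = 2.14 per week.
Over the interval, μ = 2.14 × 4 = 8.56 (a 4-week period = 4 weeks).
P(N = 11) = e^(−8.56) · 8.56^11/11! ≈ 0.0868.

0.0868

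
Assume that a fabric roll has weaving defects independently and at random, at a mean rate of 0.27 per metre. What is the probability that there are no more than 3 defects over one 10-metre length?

0.7141

Over the interval, μ = 0.27 × 10 = 2.7 (a 10-metre length = 10 metres).
P(N ≤ 3) = Σ_{j=0}^{3} e^(−μ) μ^j/j! ≈ 0.7141.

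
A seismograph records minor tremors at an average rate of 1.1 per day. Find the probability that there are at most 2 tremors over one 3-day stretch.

0.3594

Over the interval, μ = 1.1 × 3 = 3.3 (a 3-day stretch = 3 days).
P(N ≤ 2) = Σ_{j=0}^{2} e^(−μ) μ^j/j! ≈ 0.3594.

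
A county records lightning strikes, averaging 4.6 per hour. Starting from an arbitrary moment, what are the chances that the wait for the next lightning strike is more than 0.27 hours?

The wait for the next event is exponential with rate λ = 4.6 per hour.
P(T > 0.27) = e^(−λt) = e^(−4.6 × 0.27) = e^(−1.242) ≈ 0.2888.

0.2888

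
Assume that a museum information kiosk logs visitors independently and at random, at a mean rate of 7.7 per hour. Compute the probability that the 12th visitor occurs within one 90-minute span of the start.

0.4861

Over the interval, μ = 7.7 × 1.5 = 11.55 (a 90-minute span = 1.5 hours).
The 12th arrival falls in the interval iff at least 12 events occur there: P(S_12 ≤ t) = P(N ≥ 12) = 1 − P(N ≤ 11) ≈ 0.4861.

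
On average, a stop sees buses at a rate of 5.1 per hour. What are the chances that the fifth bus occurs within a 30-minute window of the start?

0.1156

Over the interval, μ = 5.1 × 0.5 = 2.55 (a 30-minute window = 0.5 hours).
The fifth arrival falls in the interval iff at least 5 events occur there: P(S_5 ≤ t) = P(N ≥ 5) = 1 − P(N ≤ 4) ≈ 0.1156.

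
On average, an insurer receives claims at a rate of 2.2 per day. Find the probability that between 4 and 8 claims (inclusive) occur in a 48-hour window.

Over the interval, μ = 2.2 × 2 = 4.4 (a 48-hour window = 2 days).
P(4 ≤ N ≤ 8) = Σ_{j=4}^{8} e^(−4.4) · 4.4^j/j! ≈ 0.6047.

0.6047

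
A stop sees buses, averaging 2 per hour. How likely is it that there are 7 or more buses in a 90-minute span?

Over the interval, μ = 2 × 1.5 = 3 (a 90-minute span = 1.5 hours).
P(N ≥ 7) = 1 − P(N ≤ 6) = 1 − Σ_{j=0}^{6} e^(−μ) μ^j/j! ≈ 0.0335.

0.0335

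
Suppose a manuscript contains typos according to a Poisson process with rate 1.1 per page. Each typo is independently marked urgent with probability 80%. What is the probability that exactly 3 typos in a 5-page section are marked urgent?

Thinning: the typos that are marked urgent themselves form a Poisson process with rate 0.8 × 1.1 = 0.88 per page.
Over the interval, μ = 0.88 × 5 = 4.4 (a 5-page section = 5 pages).
P(N = 3) = e^(−4.4) · 4.4^3/3! ≈ 0.1743.

0.1743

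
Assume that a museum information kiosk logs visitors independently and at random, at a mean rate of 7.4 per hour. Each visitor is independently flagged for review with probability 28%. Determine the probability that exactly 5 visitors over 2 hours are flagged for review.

0.1615

Thinning: the visitors that are flagged for review themselves form a Poisson process with rate 0.28 × 7.4 = 2.072 per hour.
Over the interval, μ = 2.072 × 2 = 4.144 (2 hours).
P(N = 5) = e^(−4.144) · 4.144^5/5! ≈ 0.1615.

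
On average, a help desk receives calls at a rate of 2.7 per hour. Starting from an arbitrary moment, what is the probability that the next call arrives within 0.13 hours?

0.2960

Inter-arrival times are exponential with rate λ = 2.7 per hour.
P(T ≤ 0.13) = 1 − e^(−λt) = 1 − e^(−2.7 × 0.13) = 1 − e^(−0.351) ≈ 0.2960.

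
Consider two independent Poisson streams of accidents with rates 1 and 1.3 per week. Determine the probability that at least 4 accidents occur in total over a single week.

0.2007

Independent Poisson processes superpose: combined rate λ = 1 + 1.3 = 2.3 per week.
So μ = 2.3.
P(N ≥ 4) = 1 − P(N ≤ 3) ≈ 0.2007.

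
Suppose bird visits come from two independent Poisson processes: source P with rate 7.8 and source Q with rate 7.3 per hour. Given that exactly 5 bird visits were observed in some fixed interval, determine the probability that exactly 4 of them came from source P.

Given the total, each event is independently from source P with probability p = λ_P/(λ_P+λ_Q) = 7.8/15.1 ≈ 0.5166.
So K ~ Binomial(5, 7.8/15.1): P(K = 4) = C(5,4) · (7.8/15.1)^4 · (7.3/15.1)^1 ≈ 0.1721.

0.1721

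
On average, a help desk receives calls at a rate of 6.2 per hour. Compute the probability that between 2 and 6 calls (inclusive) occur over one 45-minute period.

0.7573

Over the interval, μ = 6.2 × 0.75 = 4.65 (a 45-minute period = 0.75 hours).
P(2 ≤ N ≤ 6) = Σ_{j=2}^{6} e^(−4.65) · 4.65^j/j! ≈ 0.7573.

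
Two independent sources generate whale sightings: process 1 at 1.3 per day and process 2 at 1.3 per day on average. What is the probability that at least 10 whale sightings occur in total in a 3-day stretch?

0.2589

Independent Poisson processes superpose: combined rate λ = 1.3 + 1.3 = 2.6 per day.
Over the interval, μ = 2.6 × 3 = 7.8 (a 3-day stretch = 3 days).
P(N ≥ 10) = 1 − P(N ≤ 9) ≈ 0.2589.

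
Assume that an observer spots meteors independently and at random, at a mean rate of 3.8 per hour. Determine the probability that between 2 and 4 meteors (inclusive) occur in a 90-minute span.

Over the interval, μ = 3.8 × 1.5 = 5.7 (a 90-minute span = 1.5 hours).
P(2 ≤ N ≤ 4) = Σ_{j=2}^{4} e^(−5.7) · 5.7^j/j! ≈ 0.3048.

0.3048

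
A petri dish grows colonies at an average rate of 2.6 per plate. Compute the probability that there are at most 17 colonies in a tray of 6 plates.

Over the interval, μ = 2.6 × 6 = 15.6 (a tray of 6 plates = 6 plates).
P(N ≤ 17) = Σ_{j=0}^{17} e^(−μ) μ^j/j! ≈ 0.6962.

0.6962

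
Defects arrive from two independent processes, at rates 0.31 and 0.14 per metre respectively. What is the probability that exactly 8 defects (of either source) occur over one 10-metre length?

0.0463

Independent Poisson processes superpose: combined rate λ = 0.31 + 0.14 = 0.45 per metre.
Over the interval, μ = 0.45 × 10 = 4.5 (a 10-metre length = 10 metres).
P(N = 8) = e^(−4.5) · 4.5^8/8! ≈ 0.0463.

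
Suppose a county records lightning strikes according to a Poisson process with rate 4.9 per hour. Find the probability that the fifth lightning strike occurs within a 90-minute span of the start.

0.8566

Over the interval, μ = 4.9 × 1.5 = 7.35 (a 90-minute span = 1.5 hours).
The fifth arrival falls in the interval iff at least 5 events occur there: P(S_5 ≤ t) = P(N ≥ 5) = 1 − P(N ≤ 4) ≈ 0.8566.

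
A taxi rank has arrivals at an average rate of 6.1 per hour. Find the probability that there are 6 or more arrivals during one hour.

With mean μ = 6.1 per hour,
P(N ≥ 6) = 1 − P(N ≤ 5) = 1 − Σ_{j=0}^{5} e^(−μ) μ^j/j! ≈ 0.5702.

0.5702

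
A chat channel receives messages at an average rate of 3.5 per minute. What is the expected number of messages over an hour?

E[N] = λt = 3.5 × 60 = 210 (an hour = 60 minutes).

210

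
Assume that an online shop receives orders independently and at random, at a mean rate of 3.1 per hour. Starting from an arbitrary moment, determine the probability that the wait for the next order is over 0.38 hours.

0.3079

The wait for the next event is exponential with rate λ = 3.1 per hour.
P(T > 0.38) = e^(−λt) = e^(−3.1 × 0.38) = e^(−1.178) ≈ 0.3079.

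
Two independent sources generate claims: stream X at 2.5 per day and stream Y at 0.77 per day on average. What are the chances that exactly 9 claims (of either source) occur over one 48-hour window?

0.0871

Independent Poisson processes superpose: combined rate λ = 2.5 + 0.77 = 3.27 per day.
Over the interval, μ = 3.27 × 2 = 6.54 (a 48-hour window = 2 days).
P(N = 9) = e^(−6.54) · 6.54^9/9! ≈ 0.0871.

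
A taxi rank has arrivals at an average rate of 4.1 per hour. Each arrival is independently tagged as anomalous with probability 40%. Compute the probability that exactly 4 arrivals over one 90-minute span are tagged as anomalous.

Thinning: the arrivals that are tagged as anomalous themselves form a Poisson process with rate 0.4 × 4.1 = 1.64 per hour.
Over the interval, μ = 1.64 × 1.5 = 2.46 (a 90-minute span = 1.5 hours).
P(N = 4) = e^(−2.46) · 2.46^4/4! ≈ 0.1304.

0.1304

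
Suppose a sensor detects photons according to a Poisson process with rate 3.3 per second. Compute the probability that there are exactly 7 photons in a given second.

0.0312

With mean μ = 3.3 per second,
P(N = 7) = e^(−μ) μ^7/7! = e^(−3.3) · 3.3^7/5040 ≈ 0.0312.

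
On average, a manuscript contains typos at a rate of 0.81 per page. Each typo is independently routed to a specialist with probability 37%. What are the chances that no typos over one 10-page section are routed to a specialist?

Thinning: the typos that are routed to a specialist themselves form a Poisson process with rate 0.37 × 0.81 = 0.2997 per page.
Over the interval, μ = 0.2997 × 10 = 2.997 (a 10-page section = 10 pages).
P(N = 0) = e^(−2.997) · 2.997^0/0! ≈ 0.0499.

0.0499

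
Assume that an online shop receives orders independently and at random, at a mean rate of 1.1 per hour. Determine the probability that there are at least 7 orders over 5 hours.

0.3140

Over the interval, μ = 1.1 × 5 = 5.5 (5 hours).
P(N ≥ 7) = 1 − P(N ≤ 6) = 1 − Σ_{j=0}^{6} e^(−μ) μ^j/j! ≈ 0.3140.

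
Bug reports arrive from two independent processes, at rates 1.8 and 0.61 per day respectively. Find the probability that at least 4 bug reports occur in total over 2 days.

0.7088

Independent Poisson processes superpose: combined rate λ = 1.8 + 0.61 = 2.41 per day.
Over the interval, μ = 2.41 × 2 = 4.82 (2 days).
P(N ≥ 4) = 1 − P(N ≤ 3) ≈ 0.7088.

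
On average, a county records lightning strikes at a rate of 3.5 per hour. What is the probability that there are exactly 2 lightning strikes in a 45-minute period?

Over the interval, μ = 3.5 × 0.75 = 2.625 (a 45-minute period = 0.75 hours).
P(N = 2) = e^(−μ) μ^2/2! = e^(−2.625) · 2.625^2/2 ≈ 0.2496.

0.2496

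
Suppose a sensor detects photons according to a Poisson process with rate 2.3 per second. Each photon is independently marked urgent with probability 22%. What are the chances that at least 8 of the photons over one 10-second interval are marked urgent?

0.1397

Thinning: the photons that are marked urgent themselves form a Poisson process with rate 0.22 × 2.3 = 0.506 per second.
Over the interval, μ = 0.506 × 10 = 5.06 (a 10-second interval = 10 seconds).
P(N ≥ 8) = 1 − P(N ≤ 7) ≈ 0.1397.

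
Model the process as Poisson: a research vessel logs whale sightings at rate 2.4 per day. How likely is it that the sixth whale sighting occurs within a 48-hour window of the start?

Over the interval, μ = 2.4 × 2 = 4.8 (a 48-hour window = 2 days).
The sixth arrival falls in the interval iff at least 6 events occur there: P(S_6 ≤ t) = P(N ≥ 6) = 1 − P(N ≤ 5) ≈ 0.3490.

0.3490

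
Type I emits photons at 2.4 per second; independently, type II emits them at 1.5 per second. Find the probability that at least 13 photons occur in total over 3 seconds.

Independent Poisson processes superpose: combined rate λ = 2.4 + 1.5 = 3.9 per second.
Over the interval, μ = 3.9 × 3 = 11.7 (3 seconds).
P(N ≥ 13) = 1 − P(N ≤ 12) ≈ 0.3898.

0.3898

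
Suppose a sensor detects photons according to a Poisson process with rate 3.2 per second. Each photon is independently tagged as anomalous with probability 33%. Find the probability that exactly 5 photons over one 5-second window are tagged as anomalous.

Thinning: the photons that are tagged as anomalous themselves form a Poisson process with rate 0.33 × 3.2 = 1.056 per second.
Over the interval, μ = 1.056 × 5 = 5.28 (a 5-second window = 5 seconds).
P(N = 5) = e^(−5.28) · 5.28^5/5! ≈ 0.1741.

0.1741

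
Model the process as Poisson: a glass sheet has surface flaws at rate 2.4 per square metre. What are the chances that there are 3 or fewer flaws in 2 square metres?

0.2942

Over the interval, μ = 2.4 × 2 = 4.8 (2 square metres).
P(N ≤ 3) = Σ_{j=0}^{3} e^(−μ) μ^j/j! ≈ 0.2942.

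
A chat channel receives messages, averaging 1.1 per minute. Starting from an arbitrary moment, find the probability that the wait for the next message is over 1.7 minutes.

The wait for the next event is exponential with rate λ = 1.1 per minute.
P(T > 1.7) = e^(−λt) = e^(−1.1 × 1.7) = e^(−1.87) ≈ 0.1541.

0.1541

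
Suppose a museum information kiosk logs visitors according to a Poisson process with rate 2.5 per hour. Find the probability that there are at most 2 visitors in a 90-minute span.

0.2771

Over the interval, μ = 2.5 × 1.5 = 3.75 (a 90-minute span = 1.5 hours).
P(N ≤ 2) = Σ_{j=0}^{2} e^(−μ) μ^j/j! ≈ 0.2771.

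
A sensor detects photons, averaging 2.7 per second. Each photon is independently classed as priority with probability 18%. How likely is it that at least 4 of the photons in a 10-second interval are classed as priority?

Thinning: the photons that are classed as priority themselves form a Poisson process with rate 0.18 × 2.7 = 0.486 per second.
Over the interval, μ = 0.486 × 10 = 4.86 (a 10-second interval = 10 seconds).
P(N ≥ 4) = 1 − P(N ≤ 3) ≈ 0.7148.

0.7148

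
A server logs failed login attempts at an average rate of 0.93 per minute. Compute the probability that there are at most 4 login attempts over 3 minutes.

0.8492

Over the interval, μ = 0.93 × 3 = 2.79 (3 minutes).
P(N ≤ 4) = Σ_{j=0}^{4} e^(−μ) μ^j/j! ≈ 0.8492.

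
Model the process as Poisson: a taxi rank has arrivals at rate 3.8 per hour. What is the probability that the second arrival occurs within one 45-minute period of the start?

0.7773

Over the interval, μ = 3.8 × 0.75 = 2.85 (a 45-minute period = 0.75 hours).
The second arrival falls in the interval iff at least 2 events occur there: P(S_2 ≤ t) = P(N ≥ 2) = 1 − P(N ≤ 1) ≈ 0.7773.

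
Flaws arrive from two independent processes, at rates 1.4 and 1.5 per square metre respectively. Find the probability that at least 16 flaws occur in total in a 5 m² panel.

Independent Poisson processes superpose: combined rate λ = 1.4 + 1.5 = 2.9 per square metre.
Over the interval, μ = 2.9 × 5 = 14.5 (a 5 m² panel = 5 square metres).
P(N ≥ 16) = 1 − P(N ≤ 15) ≈ 0.3808.

0.3808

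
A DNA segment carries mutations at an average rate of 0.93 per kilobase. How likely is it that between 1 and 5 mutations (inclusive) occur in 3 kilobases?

Over the interval, μ = 0.93 × 3 = 2.79 (3 kilobases).
P(1 ≤ N ≤ 5) = Σ_{j=1}^{5} e^(−2.79) · 2.79^j/j! ≈ 0.8743.

0.8743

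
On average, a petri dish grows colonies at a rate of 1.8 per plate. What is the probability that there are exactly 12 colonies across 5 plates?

0.0728

Over the interval, μ = 1.8 × 5 = 9 (5 plates).
P(N = 12) = e^(−μ) μ^12/12! = e^(−9) · 9^12/479001600 ≈ 0.0728.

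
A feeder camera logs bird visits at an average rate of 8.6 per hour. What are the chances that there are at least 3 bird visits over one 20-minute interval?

0.5463

Over the interval, μ = 8.6 × 1/3 ≈ 2.86667 (a 20-minute interval = 1/3 hours).
P(N ≥ 3) = 1 − P(N ≤ 2) = 1 − Σ_{j=0}^{2} e^(−μ) μ^j/j! ≈ 0.5463.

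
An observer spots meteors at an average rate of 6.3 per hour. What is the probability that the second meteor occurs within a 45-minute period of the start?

0.9492

Over the interval, μ = 6.3 × 0.75 = 4.725 (a 45-minute period = 0.75 hours).
The second arrival falls in the interval iff at least 2 events occur there: P(S_2 ≤ t) = P(N ≥ 2) = 1 − P(N ≤ 1) ≈ 0.9492.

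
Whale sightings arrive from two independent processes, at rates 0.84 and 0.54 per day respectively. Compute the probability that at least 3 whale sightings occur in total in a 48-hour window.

0.5210

Independent Poisson processes superpose: combined rate λ = 0.84 + 0.54 = 1.38 per day.
Over the interval, μ = 1.38 × 2 = 2.76 (a 48-hour window = 2 days).
P(N ≥ 3) = 1 − P(N ≤ 2) ≈ 0.5210.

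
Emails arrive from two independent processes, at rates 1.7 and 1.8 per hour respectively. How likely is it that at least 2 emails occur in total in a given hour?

Independent Poisson processes superpose: combined rate λ = 1.7 + 1.8 = 3.5 per hour.
So μ = 3.5.
P(N ≥ 2) = 1 − P(N ≤ 1) ≈ 0.8641.

0.8641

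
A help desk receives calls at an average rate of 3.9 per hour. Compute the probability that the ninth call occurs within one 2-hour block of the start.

Over the interval, μ = 3.9 × 2 = 7.8 (a 2-hour block = 2 hours).
The ninth arrival falls in the interval iff at least 9 events occur there: P(S_9 ≤ t) = P(N ≥ 9) = 1 − P(N ≤ 8) ≈ 0.3796.

0.3796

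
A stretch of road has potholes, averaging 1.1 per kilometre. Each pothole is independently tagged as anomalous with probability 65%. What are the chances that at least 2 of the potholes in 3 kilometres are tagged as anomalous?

0.6318

Thinning: the potholes that are tagged as anomalous themselves form a Poisson process with rate 0.65 × 1.1 = 0.715 per kilometre.
Over the interval, μ = 0.715 × 3 = 2.145 (3 kilometres).
P(N ≥ 2) = 1 − P(N ≤ 1) ≈ 0.6318.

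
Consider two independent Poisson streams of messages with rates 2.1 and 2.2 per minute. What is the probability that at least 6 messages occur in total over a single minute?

0.2633

Independent Poisson processes superpose: combined rate λ = 2.1 + 2.2 = 4.3 per minute.
So μ = 4.3.
P(N ≥ 6) = 1 − P(N ≤ 5) ≈ 0.2633.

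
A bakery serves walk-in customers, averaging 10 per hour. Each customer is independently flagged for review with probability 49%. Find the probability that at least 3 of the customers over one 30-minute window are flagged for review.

0.4433

Thinning: the customers that are flagged for review themselves form a Poisson process with rate 0.49 × 10 = 4.9 per hour.
Over the interval, μ = 4.9 × 0.5 = 2.45 (a 30-minute window = 0.5 hours).
P(N ≥ 3) = 1 − P(N ≤ 2) ≈ 0.4433.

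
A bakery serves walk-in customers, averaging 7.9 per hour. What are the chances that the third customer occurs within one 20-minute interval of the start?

Over the interval, μ = 7.9 × 1/3 ≈ 2.63333 (a 20-minute interval = 1/3 hours).
The third arrival falls in the interval iff at least 3 events occur there: P(S_3 ≤ t) = P(N ≥ 3) = 1 − P(N ≤ 2) ≈ 0.4899.

0.4899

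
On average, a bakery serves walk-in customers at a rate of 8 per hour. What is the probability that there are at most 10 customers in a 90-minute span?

0.3472

Over the interval, μ = 8 × 1.5 = 12 (a 90-minute span = 1.5 hours).
P(N ≤ 10) = Σ_{j=0}^{10} e^(−μ) μ^j/j! ≈ 0.3472.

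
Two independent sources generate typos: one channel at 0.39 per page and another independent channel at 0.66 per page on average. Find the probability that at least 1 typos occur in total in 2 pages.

0.8775

Independent Poisson processes superpose: combined rate λ = 0.39 + 0.66 = 1.05 per page.
Over the interval, μ = 1.05 × 2 = 2.1 (2 pages).
P(N ≥ 1) = 1 − P(N ≤ 0) ≈ 0.8775.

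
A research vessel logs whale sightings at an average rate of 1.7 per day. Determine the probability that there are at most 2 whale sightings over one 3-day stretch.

0.1165

Over the interval, μ = 1.7 × 3 = 5.1 (a 3-day stretch = 3 days).
P(N ≤ 2) = Σ_{j=0}^{2} e^(−μ) μ^j/j! ≈ 0.1165.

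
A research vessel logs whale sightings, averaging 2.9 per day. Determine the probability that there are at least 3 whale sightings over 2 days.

0.9285

Over the interval, μ = 2.9 × 2 = 5.8 (2 days).
P(N ≥ 3) = 1 − P(N ≤ 2) = 1 − Σ_{j=0}^{2} e^(−μ) μ^j/j! ≈ 0.9285.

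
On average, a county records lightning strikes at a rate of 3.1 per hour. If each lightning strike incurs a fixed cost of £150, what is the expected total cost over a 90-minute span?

E[N] = 3.1 × 1.5 = 4.65 (a 90-minute span = 1.5 hours); E[cost] = 4.65 × £150 = £697.5.

£697.5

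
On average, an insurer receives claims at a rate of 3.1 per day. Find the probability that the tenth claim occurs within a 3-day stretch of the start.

Over the interval, μ = 3.1 × 3 = 9.3 (a 3-day stretch = 3 days).
The tenth arrival falls in the interval iff at least 10 events occur there: P(S_10 ≤ t) = P(N ≥ 10) = 1 − P(N ≤ 9) ≈ 0.4521.

0.4521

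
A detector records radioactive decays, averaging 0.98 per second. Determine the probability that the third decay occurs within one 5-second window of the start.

Over the interval, μ = 0.98 × 5 = 4.9 (a 5-second window = 5 seconds).
The third arrival falls in the interval iff at least 3 events occur there: P(S_3 ≤ t) = P(N ≥ 3) = 1 − P(N ≤ 2) ≈ 0.8667.

0.8667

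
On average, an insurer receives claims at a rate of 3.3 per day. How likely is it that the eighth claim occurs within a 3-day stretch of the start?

Over the interval, μ = 3.3 × 3 = 9.9 (a 3-day stretch = 3 days).
The eighth arrival falls in the interval iff at least 8 events occur there: P(S_8 ≤ t) = P(N ≥ 8) = 1 − P(N ≤ 7) ≈ 0.7706.

0.7706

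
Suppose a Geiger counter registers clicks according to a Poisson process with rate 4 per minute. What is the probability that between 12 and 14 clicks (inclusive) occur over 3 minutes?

0.3104

Over the interval, μ = 4 × 3 = 12 (3 minutes).
P(12 ≤ N ≤ 14) = Σ_{j=12}^{14} e^(−12) · 12^j/j! ≈ 0.3104.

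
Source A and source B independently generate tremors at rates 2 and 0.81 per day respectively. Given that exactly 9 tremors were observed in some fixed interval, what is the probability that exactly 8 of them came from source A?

Given the total, each event is independently from source A with probability p = λ_A/(λ_A+λ_B) = 2/2.81 ≈ 0.7117.
So K ~ Binomial(9, 2/2.81): P(K = 8) = C(9,8) · (2/2.81)^8 · (0.81/2.81)^1 ≈ 0.1708.

0.1708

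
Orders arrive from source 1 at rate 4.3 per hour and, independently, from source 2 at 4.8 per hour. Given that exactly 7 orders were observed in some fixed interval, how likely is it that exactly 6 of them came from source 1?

0.0411

Given the total, each event is independently from source 1 with probability p = λ_1/(λ_1+λ_2) = 4.3/9.1 ≈ 0.4725.
So K ~ Binomial(7, 4.3/9.1): P(K = 6) = C(7,6) · (4.3/9.1)^6 · (4.8/9.1)^1 ≈ 0.0411.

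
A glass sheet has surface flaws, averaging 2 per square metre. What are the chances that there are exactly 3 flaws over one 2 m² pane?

Over the interval, μ = 2 × 2 = 4 (a 2 m² pane = 2 square metres).
P(N = 3) = e^(−μ) μ^3/3! = e^(−4) · 4^3/6 ≈ 0.1954.

0.1954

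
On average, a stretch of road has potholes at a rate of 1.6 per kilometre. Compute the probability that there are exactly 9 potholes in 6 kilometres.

0.1293

Over the interval, μ = 1.6 × 6 = 9.6 (6 kilometres).
P(N = 9) = e^(−μ) μ^9/9! = e^(−9.6) · 9.6^9/362880 ≈ 0.1293.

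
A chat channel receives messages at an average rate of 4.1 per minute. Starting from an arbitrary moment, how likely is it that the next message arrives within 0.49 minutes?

0.8659

Inter-arrival times are exponential with rate λ = 4.1 per minute.
P(T ≤ 0.49) = 1 − e^(−λt) = 1 − e^(−4.1 × 0.49) = 1 − e^(−2.009) ≈ 0.8659.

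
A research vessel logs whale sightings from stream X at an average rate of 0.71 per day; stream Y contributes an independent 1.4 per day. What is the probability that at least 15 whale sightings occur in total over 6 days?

0.2907

Independent Poisson processes superpose: combined rate λ = 0.71 + 1.4 = 2.11 per day.
Over the interval, μ = 2.11 × 6 = 12.66 (6 days).
P(N ≥ 15) = 1 − P(N ≤ 14) ≈ 0.2907.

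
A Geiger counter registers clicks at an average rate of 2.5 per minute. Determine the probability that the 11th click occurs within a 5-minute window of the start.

0.7029

Over the interval, μ = 2.5 × 5 = 12.5 (a 5-minute window = 5 minutes).
The 11th arrival falls in the interval iff at least 11 events occur there: P(S_11 ≤ t) = P(N ≥ 11) = 1 − P(N ≤ 10) ≈ 0.7029.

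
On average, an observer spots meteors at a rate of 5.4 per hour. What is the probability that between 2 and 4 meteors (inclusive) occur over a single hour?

With mean μ = 5.4 per hour,
P(2 ≤ N ≤ 4) = Σ_{j=2}^{4} e^(−5.4) · 5.4^j/j! ≈ 0.3444.

0.3444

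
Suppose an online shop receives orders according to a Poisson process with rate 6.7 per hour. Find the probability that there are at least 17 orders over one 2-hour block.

Over the interval, μ = 6.7 × 2 = 13.4 (a 2-hour block = 2 hours).
P(N ≥ 17) = 1 − P(N ≤ 16) = 1 − Σ_{j=0}^{16} e^(−μ) μ^j/j! ≈ 0.1946.

0.1946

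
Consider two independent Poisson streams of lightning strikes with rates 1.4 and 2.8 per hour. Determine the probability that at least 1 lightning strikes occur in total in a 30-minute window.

Independent Poisson processes superpose: combined rate λ = 1.4 + 2.8 = 4.2 per hour.
Over the interval, μ = 4.2 × 0.5 = 2.1 (a 30-minute window = 0.5 hours).
P(N ≥ 1) = 1 − P(N ≤ 0) ≈ 0.8775.

0.8775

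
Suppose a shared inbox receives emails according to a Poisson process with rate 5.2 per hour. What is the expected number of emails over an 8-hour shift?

41.6

E[N] = λt = 5.2 × 8 = 41.6 (an 8-hour shift = 8 hours).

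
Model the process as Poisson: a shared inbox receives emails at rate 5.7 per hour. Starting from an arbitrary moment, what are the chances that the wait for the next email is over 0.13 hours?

The wait for the next event is exponential with rate λ = 5.7 per hour.
P(T > 0.13) = e^(−λt) = e^(−5.7 × 0.13) = e^(−0.741) ≈ 0.4766.

0.4766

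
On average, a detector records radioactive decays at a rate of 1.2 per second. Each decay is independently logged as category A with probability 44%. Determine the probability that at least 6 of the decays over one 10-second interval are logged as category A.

Thinning: the decays that are logged as category A themselves form a Poisson process with rate 0.44 × 1.2 = 0.528 per second.
Over the interval, μ = 0.528 × 10 = 5.28 (a 10-second interval = 10 seconds).
P(N ≥ 6) = 1 − P(N ≤ 5) ≈ 0.4330.

0.4330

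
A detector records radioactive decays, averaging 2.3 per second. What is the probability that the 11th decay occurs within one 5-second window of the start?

Over the interval, μ = 2.3 × 5 = 11.5 (a 5-second window = 5 seconds).
The 11th arrival falls in the interval iff at least 11 events occur there: P(S_11 ≤ t) = P(N ≥ 11) = 1 − P(N ≤ 10) ≈ 0.5983.

0.5983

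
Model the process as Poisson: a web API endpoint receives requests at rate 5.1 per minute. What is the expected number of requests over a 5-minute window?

E[N] = λt = 5.1 × 5 = 25.5 (a 5-minute window = 5 minutes).

25.5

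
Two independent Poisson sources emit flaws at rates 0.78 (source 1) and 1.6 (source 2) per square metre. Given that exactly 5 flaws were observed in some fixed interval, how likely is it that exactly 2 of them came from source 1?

0.3263

Given the total, each event is independently from source 1 with probability p = λ_1/(λ_1+λ_2) = 0.78/2.38 ≈ 0.3277.
So K ~ Binomial(5, 0.78/2.38): P(K = 2) = C(5,2) · (0.78/2.38)^2 · (1.6/2.38)^3 ≈ 0.3263.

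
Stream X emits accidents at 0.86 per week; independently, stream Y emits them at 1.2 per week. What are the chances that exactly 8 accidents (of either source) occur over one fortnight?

0.0334

Independent Poisson processes superpose: combined rate λ = 0.86 + 1.2 = 2.06 per week.
Over the interval, μ = 2.06 × 2 = 4.12 (a fortnight = 2 weeks).
P(N = 8) = e^(−4.12) · 4.12^8/8! ≈ 0.0334.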